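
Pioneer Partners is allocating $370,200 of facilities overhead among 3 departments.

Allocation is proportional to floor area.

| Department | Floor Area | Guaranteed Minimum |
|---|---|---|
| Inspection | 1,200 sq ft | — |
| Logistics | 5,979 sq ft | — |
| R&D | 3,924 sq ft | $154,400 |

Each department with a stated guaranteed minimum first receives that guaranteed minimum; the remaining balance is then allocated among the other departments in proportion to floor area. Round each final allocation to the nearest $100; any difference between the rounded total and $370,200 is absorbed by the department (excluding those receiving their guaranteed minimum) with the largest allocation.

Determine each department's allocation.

Minimums first: R&D $154,400. Balance $215,800.
Balance split over remaining floor area 7,179: Inspection 36,071.88 → $36,100; Logistics 179,728.12 → $179,700.

Inspection: $36,100 | Logistics: $179,700 | R&D: $154,400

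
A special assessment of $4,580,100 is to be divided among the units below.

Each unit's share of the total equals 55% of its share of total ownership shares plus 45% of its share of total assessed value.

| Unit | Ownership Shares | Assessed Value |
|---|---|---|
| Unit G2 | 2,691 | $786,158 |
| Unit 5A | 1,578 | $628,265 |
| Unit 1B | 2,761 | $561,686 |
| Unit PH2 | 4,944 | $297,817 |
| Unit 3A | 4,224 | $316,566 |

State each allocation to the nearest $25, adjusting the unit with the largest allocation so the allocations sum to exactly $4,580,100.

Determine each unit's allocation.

Ownership shares total 16,198; assessed value total 2,590,492.
Blended shares (55% ownership shares + 45% assessed value): Unit G2 0.2279; Unit 5A 0.1627; Unit 1B 0.1913; Unit PH2 0.2196; Unit 3A 0.1984.
Raw shares: Unit G2 1,043,977.04; Unit 5A 745,264.57; Unit 1B 876,268.97; Unit PH2 1,005,822.09; Unit 3A 908,767.33.
After rounding ($25): Unit G2 $1,043,975; Unit 5A $745,275; Unit 1B $876,275; Unit PH2 $1,005,825; Unit 3A $908,775. Sum = $4,580,125.
Difference $4,580,100 − $4,580,125 = −$25 applied to largest allocation (Unit G2): Unit G2 becomes $1,043,950.

Unit G2: $1,043,950 | Unit 5A: $745,275 | Unit 1B: $876,275 | Unit PH2: $1,005,825 | Unit 3A: $908,775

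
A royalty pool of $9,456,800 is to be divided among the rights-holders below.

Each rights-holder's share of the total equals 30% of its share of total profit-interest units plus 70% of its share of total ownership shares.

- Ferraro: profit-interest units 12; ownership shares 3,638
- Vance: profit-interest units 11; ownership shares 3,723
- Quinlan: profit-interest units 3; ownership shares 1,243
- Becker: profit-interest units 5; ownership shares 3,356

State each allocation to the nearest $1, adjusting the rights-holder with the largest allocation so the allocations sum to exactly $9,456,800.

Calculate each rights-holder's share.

Profit-interest units total 31; ownership shares total 11,960.
Combined weights (30% profit-interest units + 70% ownership shares): Ferraro 0.3291; Vance 0.3244; Quinlan 0.1018; Becker 0.2448.
Proportional shares: Ferraro 3,111,811.61; Vance 3,067,340.98; Quinlan 962,542.37; Becker 2,315,105.04.
At nearest $1: Ferraro $3,111,812; Vance $3,067,341; Quinlan $962,542; Becker $2,315,105. Sum = $9,456,800.
No rounding difference to absorb.

Ferraro: $3,111,812 · Vance: $3,067,341 · Quinlan: $962,542 · Becker: $2,315,105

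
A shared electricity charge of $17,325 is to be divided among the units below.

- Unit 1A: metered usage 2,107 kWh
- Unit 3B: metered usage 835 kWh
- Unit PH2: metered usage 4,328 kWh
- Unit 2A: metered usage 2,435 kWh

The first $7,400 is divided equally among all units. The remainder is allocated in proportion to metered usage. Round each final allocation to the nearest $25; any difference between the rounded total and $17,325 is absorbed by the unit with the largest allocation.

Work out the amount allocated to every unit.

Unit 1A: $4,000 · Unit 3B: $2,700 · Unit PH2: $6,275 · Unit 2A: $4,350

$7,400 shared equally gives $1,850 per unit.
Remainder $9,925 by metered usage (total 9,705): Unit 1A 2,154.76 → $2,150; Unit 3B 853.93 → $850; Unit PH2 4,426.11 → $4,425; Unit 2A 2,490.20 → $2,500.
Totals: Unit 1A $1,850 + $2,150 = $4,000; Unit 3B $1,850 + $850 = $2,700; Unit PH2 $1,850 + $4,425 = $6,275; Unit 2A $1,850 + $2,500 = $4,350.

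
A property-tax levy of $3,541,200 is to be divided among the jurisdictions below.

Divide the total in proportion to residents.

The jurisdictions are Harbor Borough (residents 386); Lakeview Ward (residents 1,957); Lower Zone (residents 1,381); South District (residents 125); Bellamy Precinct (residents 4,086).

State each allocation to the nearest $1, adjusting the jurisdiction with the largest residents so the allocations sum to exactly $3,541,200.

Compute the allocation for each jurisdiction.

Harbor Borough: $172,263; Lakeview Ward: $873,362; Lower Zone: $616,307; South District: $55,784; Bellamy Precinct: $1,823,484

Combined residents = 386 + 1,957 + 1,381 + 125 + 4,086 = 7,935.
Pro-rata amounts: Harbor Borough 172,262.53; Lakeview Ward 873,362.12; Lower Zone 616,307.15; South District 55,784.499; Bellamy Precinct 1,823,483.71.
After rounding ($1): Harbor Borough $172,263; Lakeview Ward $873,362; Lower Zone $616,307; South District $55,784; Bellamy Precinct $1,823,484. Sum = $3,541,200.
No rounding difference to absorb.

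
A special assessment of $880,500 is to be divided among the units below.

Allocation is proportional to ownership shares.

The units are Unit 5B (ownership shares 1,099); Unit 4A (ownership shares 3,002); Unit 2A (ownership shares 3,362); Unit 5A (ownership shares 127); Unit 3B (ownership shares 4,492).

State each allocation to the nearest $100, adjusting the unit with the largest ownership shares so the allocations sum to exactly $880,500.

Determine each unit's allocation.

Combined ownership shares = 1,099 + 3,002 + 3,362 + 127 + 4,492 = 12,082.
Unrounded shares: Unit 5B 80,091.83; Unit 4A 218,776.78; Unit 2A 245,012.50; Unit 5A 9,255.38; Unit 3B 327,363.52.
After rounding ($100): Unit 5B $80,100; Unit 4A $218,800; Unit 2A $245,000; Unit 5A $9,300; Unit 3B $327,400. Sum = $880,600.
Difference $880,500 − $880,600 = −$100 applied to largest ownership shares (Unit 3B): Unit 3B becomes $327,300.

Unit 5B: $80,100 · Unit 4A: $218,800 · Unit 2A: $245,000 · Unit 5A: $9,300 · Unit 3B: $327,300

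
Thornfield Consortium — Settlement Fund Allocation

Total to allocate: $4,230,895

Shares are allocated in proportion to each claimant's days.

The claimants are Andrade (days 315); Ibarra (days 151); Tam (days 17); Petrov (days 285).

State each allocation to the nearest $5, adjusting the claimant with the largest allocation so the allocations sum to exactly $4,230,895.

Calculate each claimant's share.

Sum of days: 768.
Raw shares: Andrade 315/768 × $4,230,895 = 1,735,328.03; Ibarra 151/768 × $4,230,895 = 831,855.66; Tam 17/768 × $4,230,895 = 93,652.62; Petrov 285/768 × $4,230,895 = 1,570,058.69.
Rounded to nearest $5: Andrade $1,735,330; Ibarra $831,855; Tam $93,655; Petrov $1,570,060. Sum = $4,230,900.
Difference $4,230,895 − $4,230,900 = −$5 applied to largest allocation (Andrade): Andrade becomes $1,735,325.

Andrade: $1,735,325 · Ibarra: $831,855 · Tam: $93,655 · Petrov: $1,570,060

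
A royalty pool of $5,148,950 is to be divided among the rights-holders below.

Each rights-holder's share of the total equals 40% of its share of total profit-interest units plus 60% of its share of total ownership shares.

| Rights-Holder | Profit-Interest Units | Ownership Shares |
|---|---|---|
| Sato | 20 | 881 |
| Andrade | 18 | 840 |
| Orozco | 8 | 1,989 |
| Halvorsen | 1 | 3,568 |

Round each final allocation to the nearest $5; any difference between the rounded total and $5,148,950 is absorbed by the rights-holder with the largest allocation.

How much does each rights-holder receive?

Totals — profit-interest units 47, ownership shares 7,278.
Composite weights (40% profit-interest units + 60% ownership shares): Sato 0.2428; Andrade 0.2224; Orozco 0.2321; Halvorsen 0.3027.
Raw shares: Sato 1,250,384.45; Andrade 1,145,339.05; Orozco 1,194,858.77; Halvorsen 1,558,367.73.
Rounded to nearest $5: Sato $1,250,385; Andrade $1,145,340; Orozco $1,194,860; Halvorsen $1,558,370. Sum = $5,148,955.
Difference $5,148,950 − $5,148,955 = −$5 applied to largest allocation (Halvorsen): Halvorsen becomes $1,558,365.

Sato: $1,250,385 | Andrade: $1,145,340 | Orozco: $1,194,860 | Halvorsen: $1,558,365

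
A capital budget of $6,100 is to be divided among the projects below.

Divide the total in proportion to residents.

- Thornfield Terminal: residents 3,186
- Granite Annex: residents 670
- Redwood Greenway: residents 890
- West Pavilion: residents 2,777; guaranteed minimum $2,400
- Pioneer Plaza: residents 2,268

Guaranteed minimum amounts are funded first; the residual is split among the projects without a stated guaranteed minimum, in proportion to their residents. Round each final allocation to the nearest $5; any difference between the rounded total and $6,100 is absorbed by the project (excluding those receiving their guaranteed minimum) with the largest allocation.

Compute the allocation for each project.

Minimums first: West Pavilion $2,400. Residual $3,700.
Residual split over remaining residents 7,014: Thornfield Terminal 1,680.67 → $1,680; Granite Annex 353.44 → $355; Redwood Greenway 469.49 → $470; Pioneer Plaza 1,196.41 → $1,195.

Thornfield Terminal: $1,680 · Granite Annex: $355 · Redwood Greenway: $470 · West Pavilion: $2,400 · Pioneer Plaza: $1,195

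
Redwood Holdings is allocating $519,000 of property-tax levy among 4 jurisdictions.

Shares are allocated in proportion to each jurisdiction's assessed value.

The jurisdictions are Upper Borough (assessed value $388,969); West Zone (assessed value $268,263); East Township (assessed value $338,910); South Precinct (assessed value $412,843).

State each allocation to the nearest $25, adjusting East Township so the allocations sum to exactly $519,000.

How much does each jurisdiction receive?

Total assessed value = 1,408,985.
Proportional shares: Upper Borough 388,969/1,408,985 × $519,000 = 143,276.83; West Zone 268,263/1,408,985 × $519,000 = 98,814.75; East Township 338,910/1,408,985 × $519,000 = 124,837.59; South Precinct 412,843/1,408,985 × $519,000 = 152,070.83.
After rounding ($25): Upper Borough $143,275; West Zone $98,825; East Township $124,850; South Precinct $152,075. Sum = $519,025.
Difference $519,000 − $519,025 = −$25 applied to East Township: East Township becomes $124,825.

Upper Borough: $143,275; West Zone: $98,825; East Township: $124,825; South Precinct: $152,075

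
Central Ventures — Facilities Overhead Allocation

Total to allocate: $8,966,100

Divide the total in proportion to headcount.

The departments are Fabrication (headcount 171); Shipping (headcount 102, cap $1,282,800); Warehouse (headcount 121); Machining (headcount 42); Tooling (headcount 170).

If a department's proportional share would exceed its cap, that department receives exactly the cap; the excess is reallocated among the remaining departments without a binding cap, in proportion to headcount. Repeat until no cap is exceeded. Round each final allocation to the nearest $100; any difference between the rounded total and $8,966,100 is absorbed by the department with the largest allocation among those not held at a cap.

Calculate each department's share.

Fabrication: $2,606,800 · Shipping: $1,282,800 · Warehouse: $1,844,600 · Machining: $640,300 · Tooling: $2,591,600

Combined headcount = 606.
Proportional shares (ignoring caps): Fabrication 2,530,038.12; Shipping 1,509,145.54; Warehouse 1,790,260.89; Machining 621,412.87; Tooling 2,515,242.57.
Held at cap: Shipping ($1,282,800); balance $7,683,300 reallocated over remaining headcount 504.
Redistributed shares: Fabrication 2,606,833.93 → $2,606,800; Warehouse 1,844,601.79 → $1,844,600; Machining 640,275.00 → $640,300; Tooling 2,591,589.29 → $2,591,600.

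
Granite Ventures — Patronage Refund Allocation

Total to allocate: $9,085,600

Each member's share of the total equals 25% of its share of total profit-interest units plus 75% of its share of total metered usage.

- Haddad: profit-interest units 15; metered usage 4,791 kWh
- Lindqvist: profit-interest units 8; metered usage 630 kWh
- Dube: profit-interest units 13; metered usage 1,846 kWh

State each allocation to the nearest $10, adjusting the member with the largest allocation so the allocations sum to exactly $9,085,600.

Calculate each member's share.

Totals — profit-interest units 36, metered usage 7,267.
Blended shares (25% profit-interest units + 75% metered usage): Haddad 0.5986; Lindqvist 0.1206; Dube 0.2808.
Pro-rata amounts: Haddad 5,438,893.92; Lindqvist 1,095,500.84; Dube 2,551,205.24.
At nearest $10: Haddad $5,438,890; Lindqvist $1,095,500; Dube $2,551,210. Sum = $9,085,600.
Sum already equals the total — no adjustment.

Haddad: $5,438,890; Lindqvist: $1,095,500; Dube: $2,551,210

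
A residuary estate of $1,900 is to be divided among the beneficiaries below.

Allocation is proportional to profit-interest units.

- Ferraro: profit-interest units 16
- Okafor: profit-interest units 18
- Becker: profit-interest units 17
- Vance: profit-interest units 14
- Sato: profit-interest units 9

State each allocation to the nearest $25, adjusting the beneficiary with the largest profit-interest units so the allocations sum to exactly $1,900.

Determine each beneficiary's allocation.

Combined profit-interest units = 16 + 18 + 17 + 14 + 9 = 74.
Proportional shares: Ferraro 410.81; Okafor 462.16; Becker 436.49; Vance 359.46; Sato 231.08.
At nearest $25: Ferraro $400; Okafor $450; Becker $425; Vance $350; Sato $225. Sum = $1,850.
Difference $1,900 − $1,850 = +$50 applied to largest profit-interest units (Okafor): Okafor becomes $500.

Ferraro: $400; Okafor: $500; Becker: $425; Vance: $350; Sato: $225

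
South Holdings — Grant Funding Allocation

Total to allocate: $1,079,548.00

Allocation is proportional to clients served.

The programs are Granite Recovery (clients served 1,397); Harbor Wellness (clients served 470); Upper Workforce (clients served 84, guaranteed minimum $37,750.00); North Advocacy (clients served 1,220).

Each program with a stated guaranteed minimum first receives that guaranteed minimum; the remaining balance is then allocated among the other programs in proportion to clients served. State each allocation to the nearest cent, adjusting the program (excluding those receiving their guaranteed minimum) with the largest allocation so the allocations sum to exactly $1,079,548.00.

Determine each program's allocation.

Guaranteed amounts: Upper Workforce $37,750.00. Residual $1,041,798.00.
Residual split over remaining clients served 3,087: Granite Recovery 471,458.3110 → $471,458.31; Harbor Wellness 158,615.1798 → $158,615.18; North Advocacy 411,724.5092 → $411,724.51.

Granite Recovery: $471,458.31 · Harbor Wellness: $158,615.18 · Upper Workforce: $37,750.00 · North Advocacy: $411,724.51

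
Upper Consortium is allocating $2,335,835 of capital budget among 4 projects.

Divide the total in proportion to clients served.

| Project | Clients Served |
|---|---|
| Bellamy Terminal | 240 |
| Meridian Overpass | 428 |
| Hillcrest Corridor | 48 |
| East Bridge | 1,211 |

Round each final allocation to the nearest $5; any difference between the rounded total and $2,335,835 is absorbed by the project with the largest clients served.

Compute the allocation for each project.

Total clients served = 240 + 428 + 48 + 1,211 = 1,927.
Pro-rata amounts: Bellamy Terminal 290,918.73; Meridian Overpass 518,805.08; Hillcrest Corridor 58,183.75; East Bridge 1,467,927.44.
After rounding ($5): Bellamy Terminal $290,920; Meridian Overpass $518,805; Hillcrest Corridor $58,185; East Bridge $1,467,925. Sum = $2,335,835.
Sum already equals the total — no adjustment.

Bellamy Terminal: $290,920; Meridian Overpass: $518,805; Hillcrest Corridor: $58,185; East Bridge: $1,467,925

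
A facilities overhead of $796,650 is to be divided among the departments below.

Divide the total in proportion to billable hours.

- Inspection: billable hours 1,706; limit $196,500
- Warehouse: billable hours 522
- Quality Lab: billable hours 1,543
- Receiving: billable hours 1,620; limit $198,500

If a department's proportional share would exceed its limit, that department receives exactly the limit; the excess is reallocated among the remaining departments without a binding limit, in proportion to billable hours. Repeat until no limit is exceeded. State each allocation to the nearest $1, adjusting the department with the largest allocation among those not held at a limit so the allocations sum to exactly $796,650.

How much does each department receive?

Inspection: $196,500 · Warehouse: $101,531 · Quality Lab: $300,119 · Receiving: $198,500

Billable hours total: 5,391.
Pro-rata shares before constraints: Inspection 252,102.56; Warehouse 77,138.06; Quality Lab 228,015.39; Receiving 239,393.99.
Capped: Inspection ($196,500), Receiving ($198,500); residual $401,650 reallocated over remaining billable hours 2,065.
Redistributed shares: Warehouse 101,530.90 → $101,531; Quality Lab 300,119.10 → $300,119.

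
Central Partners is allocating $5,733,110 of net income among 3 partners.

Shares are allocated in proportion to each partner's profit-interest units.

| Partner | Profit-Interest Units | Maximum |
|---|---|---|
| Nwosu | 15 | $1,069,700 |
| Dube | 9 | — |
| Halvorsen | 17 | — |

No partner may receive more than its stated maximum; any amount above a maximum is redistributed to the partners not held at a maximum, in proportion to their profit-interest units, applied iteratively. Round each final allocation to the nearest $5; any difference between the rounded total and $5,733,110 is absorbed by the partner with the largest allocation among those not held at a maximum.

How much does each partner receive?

Sum of profit-interest units: 41.
Proportional shares (ignoring caps): Nwosu 2,097,479.27; Dube 1,258,487.56; Halvorsen 2,377,143.17.
Held at cap: Nwosu ($1,069,700); remaining pool $4,663,410 reallocated over remaining profit-interest units 26.
Redistributed shares: Dube 1,614,257.31 → $1,614,255; Halvorsen 3,049,152.69 → $3,049,155.

Nwosu: $1,069,700 | Dube: $1,614,255 | Halvorsen: $3,049,155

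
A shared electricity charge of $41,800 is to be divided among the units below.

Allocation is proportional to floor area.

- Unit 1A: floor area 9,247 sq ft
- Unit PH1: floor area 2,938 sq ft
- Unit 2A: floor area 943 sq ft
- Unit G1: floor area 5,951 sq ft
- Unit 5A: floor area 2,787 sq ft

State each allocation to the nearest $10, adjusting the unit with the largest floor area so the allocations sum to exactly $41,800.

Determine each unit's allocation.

Unit 1A: $17,670 · Unit PH1: $5,620 · Unit 2A: $1,800 · Unit G1: $11,380 · Unit 5A: $5,330

Sum of floor area: 21,866.
Pro-rata amounts: Unit 1A 9,247/21,866 × $41,800 = 17,676.97; Unit PH1 2,938/21,866 × $41,800 = 5,616.41; Unit 2A 943/21,866 × $41,800 = 1,802.68; Unit G1 5,951/21,866 × $41,800 = 11,376.19; Unit 5A 2,787/21,866 × $41,800 = 5,327.75.
Rounded to nearest $10: Unit 1A $17,680; Unit PH1 $5,620; Unit 2A $1,800; Unit G1 $11,380; Unit 5A $5,330. Sum = $41,810.
Difference $41,800 − $41,810 = −$10 applied to largest floor area (Unit 1A): Unit 1A becomes $17,670.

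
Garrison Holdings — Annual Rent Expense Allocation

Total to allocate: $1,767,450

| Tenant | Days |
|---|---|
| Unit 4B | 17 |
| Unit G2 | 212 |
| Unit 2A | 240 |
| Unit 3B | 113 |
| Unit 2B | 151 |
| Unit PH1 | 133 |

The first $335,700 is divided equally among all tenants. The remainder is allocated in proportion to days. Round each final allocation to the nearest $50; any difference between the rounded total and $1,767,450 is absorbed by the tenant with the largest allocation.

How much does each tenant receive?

Unit 4B: $84,050 | Unit G2: $406,450 | Unit 2A: $452,750 | Unit 3B: $242,750 | Unit 2B: $305,600 | Unit PH1: $275,850

Equal tier: $335,700 ÷ 6 = $55,950 apiece.
Remainder $1,431,750 by days (total 866): Unit 4B 28,105.95 → $28,100; Unit G2 350,497.69 → $350,500; Unit 2A 396,789.84 → $396,800; Unit 3B 186,821.88 → $186,800; Unit 2B 249,646.94 → $249,650; Unit PH1 219,887.70 → $219,900.
Totals: Unit 4B $55,950 + $28,100 = $84,050; Unit G2 $55,950 + $350,500 = $406,450; Unit 2A $55,950 + $396,800 = $452,750; Unit 3B $55,950 + $186,800 = $242,750; Unit 2B $55,950 + $249,650 = $305,600; Unit PH1 $55,950 + $219,900 = $275,850.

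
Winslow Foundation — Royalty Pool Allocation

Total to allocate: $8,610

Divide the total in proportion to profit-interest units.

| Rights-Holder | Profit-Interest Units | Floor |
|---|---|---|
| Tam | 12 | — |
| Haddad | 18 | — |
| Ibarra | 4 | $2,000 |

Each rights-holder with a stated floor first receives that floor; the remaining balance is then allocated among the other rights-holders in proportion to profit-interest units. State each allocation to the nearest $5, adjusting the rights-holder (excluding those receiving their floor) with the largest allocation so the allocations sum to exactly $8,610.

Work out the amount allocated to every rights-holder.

Fund the minimums — Ibarra $2,000. Remaining pool $6,610.
Remaining pool split over remaining profit-interest units 30: Tam 2,644.00 → $2,645; Haddad 3,966.00 → $3,965.

Tam: $2,645 · Haddad: $3,965 · Ibarra: $2,000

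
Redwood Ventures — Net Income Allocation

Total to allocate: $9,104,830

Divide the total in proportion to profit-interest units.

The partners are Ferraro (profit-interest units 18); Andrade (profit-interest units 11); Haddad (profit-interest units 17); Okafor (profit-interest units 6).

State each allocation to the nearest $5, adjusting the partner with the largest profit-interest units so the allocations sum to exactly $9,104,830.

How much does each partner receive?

Profit-interest units total: 18 + 11 + 17 + 6 = 52.
Raw shares: Ferraro 3,151,671.92; Andrade 1,926,021.73; Haddad 2,976,579.04; Okafor 1,050,557.31.
After rounding ($5): Ferraro $3,151,670; Andrade $1,926,020; Haddad $2,976,580; Okafor $1,050,555. Sum = $9,104,825.
Difference $9,104,830 − $9,104,825 = +$5 applied to largest profit-interest units (Ferraro): Ferraro becomes $3,151,675.

Ferraro: $3,151,675 · Andrade: $1,926,020 · Haddad: $2,976,580 · Okafor: $1,050,555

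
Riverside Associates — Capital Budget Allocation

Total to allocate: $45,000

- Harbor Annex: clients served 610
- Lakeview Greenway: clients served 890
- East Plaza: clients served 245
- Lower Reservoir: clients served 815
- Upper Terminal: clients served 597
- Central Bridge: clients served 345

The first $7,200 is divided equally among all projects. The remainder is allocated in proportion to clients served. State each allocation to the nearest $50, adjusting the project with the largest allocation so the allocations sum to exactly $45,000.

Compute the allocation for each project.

$7,200 shared equally gives $1,200 per project.
Remainder $37,800 by clients served (total 3,502): Harbor Annex 6,584.24 → $6,600; Lakeview Greenway 9,606.51 → $9,600; East Plaza 2,644.49 → $2,650; Lower Reservoir 8,796.97 → $8,800; Upper Terminal 6,443.92 → $6,450; Central Bridge 3,723.87 → $3,700.
Totals: Harbor Annex $1,200 + $6,600 = $7,800; Lakeview Greenway $1,200 + $9,600 = $10,800; East Plaza $1,200 + $2,650 = $3,850; Lower Reservoir $1,200 + $8,800 = $10,000; Upper Terminal $1,200 + $6,450 = $7,650; Central Bridge $1,200 + $3,700 = $4,900.

Harbor Annex: $7,800; Lakeview Greenway: $10,800; East Plaza: $3,850; Lower Reservoir: $10,000; Upper Terminal: $7,650; Central Bridge: $4,900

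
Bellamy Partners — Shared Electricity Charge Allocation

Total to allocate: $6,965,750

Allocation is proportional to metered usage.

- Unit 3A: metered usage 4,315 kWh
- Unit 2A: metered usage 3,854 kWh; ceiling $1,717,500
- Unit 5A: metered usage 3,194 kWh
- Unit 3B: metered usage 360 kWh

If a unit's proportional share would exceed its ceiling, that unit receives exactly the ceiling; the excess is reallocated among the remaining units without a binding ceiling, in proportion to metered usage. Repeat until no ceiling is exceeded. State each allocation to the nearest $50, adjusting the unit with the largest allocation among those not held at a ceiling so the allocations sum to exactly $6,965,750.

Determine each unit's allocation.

Unit 3A: $2,877,900; Unit 2A: $1,717,500; Unit 5A: $2,130,250; Unit 3B: $240,100

Total metered usage = 11,723.
Pro-rata shares before constraints: Unit 3A 2,563,952.17; Unit 2A 2,290,028.19; Unit 5A 1,897,859.38; Unit 3B 213,910.26.
Held at cap: Unit 2A ($1,717,500); balance $5,248,250 reallocated over remaining metered usage 7,869.
Redistributed shares: Unit 3A 2,877,900.46 → $2,877,900; Unit 5A 2,130,246.60 → $2,130,250; Unit 3B 240,102.94 → $240,100.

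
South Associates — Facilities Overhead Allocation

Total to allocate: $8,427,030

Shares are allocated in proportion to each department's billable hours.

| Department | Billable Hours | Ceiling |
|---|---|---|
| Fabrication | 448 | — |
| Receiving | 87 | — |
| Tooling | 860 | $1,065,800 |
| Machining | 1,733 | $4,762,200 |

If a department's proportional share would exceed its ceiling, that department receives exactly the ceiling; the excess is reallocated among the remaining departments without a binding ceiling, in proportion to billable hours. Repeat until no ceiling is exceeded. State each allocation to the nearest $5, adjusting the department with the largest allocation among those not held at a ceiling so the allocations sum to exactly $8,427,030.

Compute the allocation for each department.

Billable hours total: 3,128.
Unconstrained shares: Fabrication 1,206,940.36; Receiving 234,383.51; Tooling 2,316,894.44; Machining 4,668,811.70.
Held at cap: Tooling ($1,065,800); balance $7,361,230 reallocated over remaining billable hours 2,268.
Held at cap: Machining ($4,762,200); balance $2,599,030 reallocated over remaining billable hours 535.
Shares after redistribution: Fabrication 2,176,384.00 → $2,176,385; Receiving 422,646.00 → $422,645.

Fabrication: $2,176,385 | Receiving: $422,645 | Tooling: $1,065,800 | Machining: $4,762,200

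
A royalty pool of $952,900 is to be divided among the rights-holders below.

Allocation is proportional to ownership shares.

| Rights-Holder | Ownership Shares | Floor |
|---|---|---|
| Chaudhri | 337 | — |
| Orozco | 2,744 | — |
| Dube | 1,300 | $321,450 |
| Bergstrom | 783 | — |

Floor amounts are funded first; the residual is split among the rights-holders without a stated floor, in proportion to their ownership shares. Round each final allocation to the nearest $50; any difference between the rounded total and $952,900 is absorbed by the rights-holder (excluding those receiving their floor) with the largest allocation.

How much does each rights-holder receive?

Chaudhri: $55,050 | Orozco: $448,450 | Dube: $321,450 | Bergstrom: $127,950

Minimums first: Dube $321,450. Remaining pool $631,450.
Remaining pool split over remaining ownership shares 3,864: Chaudhri 55,072.11 → $55,050; Orozco 448,421.01 → $448,400; Bergstrom 127,956.87 → $127,950.
Rounding difference +$50 applied to Orozco → $448,450.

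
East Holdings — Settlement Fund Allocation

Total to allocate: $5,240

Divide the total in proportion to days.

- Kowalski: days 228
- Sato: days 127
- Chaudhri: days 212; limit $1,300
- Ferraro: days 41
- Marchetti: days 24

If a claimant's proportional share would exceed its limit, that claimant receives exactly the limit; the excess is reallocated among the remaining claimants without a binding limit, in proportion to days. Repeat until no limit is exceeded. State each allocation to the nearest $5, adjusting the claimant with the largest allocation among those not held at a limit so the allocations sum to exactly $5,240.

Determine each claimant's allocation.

Total days = 632.
Unconstrained shares: Kowalski 1,890.38; Sato 1,052.97; Chaudhri 1,757.72; Ferraro 339.94; Marchetti 198.99.
Held at cap: Chaudhri ($1,300); balance $3,940 reallocated over remaining days 420.
Remaining shares: Kowalski 2,138.86 → $2,140; Sato 1,191.38 → $1,190; Ferraro 384.62 → $385; Marchetti 225.14 → $225.

Kowalski: $2,140; Sato: $1,190; Chaudhri: $1,300; Ferraro: $385; Marchetti: $225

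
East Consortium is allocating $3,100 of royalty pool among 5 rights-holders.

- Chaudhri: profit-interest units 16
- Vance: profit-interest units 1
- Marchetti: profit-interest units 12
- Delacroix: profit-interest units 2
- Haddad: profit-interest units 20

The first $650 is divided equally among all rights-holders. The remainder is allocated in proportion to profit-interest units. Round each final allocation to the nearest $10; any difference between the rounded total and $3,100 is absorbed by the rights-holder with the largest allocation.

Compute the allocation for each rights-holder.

Chaudhri: $900 | Vance: $180 | Marchetti: $710 | Delacroix: $230 | Haddad: $1,080

First tranche $650 split equally: $130 each.
Remainder $2,450 by profit-interest units (total 51): Chaudhri 768.63 → $770; Vance 48.04 → $50; Marchetti 576.47 → $580; Delacroix 96.08 → $100; Haddad 960.78 → $960.
Rounding difference −$10 on remainder applied to Haddad.
Totals: Chaudhri $130 + $770 = $900; Vance $130 + $50 = $180; Marchetti $130 + $580 = $710; Delacroix $130 + $100 = $230; Haddad $130 + $950 = $1,080.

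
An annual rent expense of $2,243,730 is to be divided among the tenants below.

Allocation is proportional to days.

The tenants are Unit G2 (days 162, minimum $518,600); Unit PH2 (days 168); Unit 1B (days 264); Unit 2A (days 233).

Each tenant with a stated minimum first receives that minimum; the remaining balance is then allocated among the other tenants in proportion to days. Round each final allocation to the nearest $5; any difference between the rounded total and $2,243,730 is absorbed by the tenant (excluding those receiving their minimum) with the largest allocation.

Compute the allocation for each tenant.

Minimums first: Unit G2 $518,600. Balance $1,725,130.
Balance split over remaining days 665: Unit PH2 435,822.32 → $435,820; Unit 1B 684,863.64 → $684,865; Unit 2A 604,444.05 → $604,445.

Unit G2: $518,600; Unit PH2: $435,820; Unit 1B: $684,865; Unit 2A: $604,445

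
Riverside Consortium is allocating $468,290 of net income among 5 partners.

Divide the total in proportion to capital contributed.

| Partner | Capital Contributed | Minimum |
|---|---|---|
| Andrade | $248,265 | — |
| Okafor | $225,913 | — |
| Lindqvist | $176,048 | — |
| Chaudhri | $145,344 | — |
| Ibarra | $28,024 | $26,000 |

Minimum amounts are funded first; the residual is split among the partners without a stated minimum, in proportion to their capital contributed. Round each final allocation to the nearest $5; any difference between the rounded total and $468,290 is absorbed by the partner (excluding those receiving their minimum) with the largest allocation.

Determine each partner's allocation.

Andrade: $138,020 · Okafor: $125,595 · Lindqvist: $97,870 · Chaudhri: $80,805 · Ibarra: $26,000

Fund the minimums — Ibarra $26,000. Balance $442,290.
Balance split over remaining capital contributed 795,570: Andrade 138,020.70 → $138,020; Okafor 125,594.30 → $125,595; Lindqvist 97,872.31 → $97,870; Chaudhri 80,802.69 → $80,805.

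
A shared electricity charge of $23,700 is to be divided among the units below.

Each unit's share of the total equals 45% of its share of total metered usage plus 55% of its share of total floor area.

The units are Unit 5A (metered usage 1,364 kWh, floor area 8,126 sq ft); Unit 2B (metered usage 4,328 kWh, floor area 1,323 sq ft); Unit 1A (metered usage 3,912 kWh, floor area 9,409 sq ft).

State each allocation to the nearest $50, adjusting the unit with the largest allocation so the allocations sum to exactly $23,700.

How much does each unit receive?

Totals — metered usage 9,604, floor area 18,858.
Combined weights (45% metered usage + 55% floor area): Unit 5A 0.3009; Unit 2B 0.2414; Unit 1A 0.4577.
Proportional shares: Unit 5A 7,131.53; Unit 2B 5,720.62; Unit 1A 10,847.85.
At nearest $50: Unit 5A $7,150; Unit 2B $5,700; Unit 1A $10,850. Sum = $23,700.
Sum already equals the total — no adjustment.

Unit 5A: $7,150 | Unit 2B: $5,700 | Unit 1A: $10,850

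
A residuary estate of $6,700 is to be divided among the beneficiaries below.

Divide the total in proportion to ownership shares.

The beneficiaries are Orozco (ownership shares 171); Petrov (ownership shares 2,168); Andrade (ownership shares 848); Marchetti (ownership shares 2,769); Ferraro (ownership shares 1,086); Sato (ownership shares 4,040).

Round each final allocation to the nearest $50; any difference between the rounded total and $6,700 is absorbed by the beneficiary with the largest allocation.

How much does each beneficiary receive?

Sum of ownership shares: 11,082.
Pro-rata amounts: Orozco 171/11,082 × $6,700 = 103.38; Petrov 2,168/11,082 × $6,700 = 1,310.74; Andrade 848/11,082 × $6,700 = 512.69; Marchetti 2,769/11,082 × $6,700 = 1,674.09; Ferraro 1,086/11,082 × $6,700 = 656.58; Sato 4,040/11,082 × $6,700 = 2,442.52.
After rounding ($50): Orozco $100; Petrov $1,300; Andrade $500; Marchetti $1,650; Ferraro $650; Sato $2,450. Sum = $6,650.
Difference $6,700 − $6,650 = +$50 applied to largest allocation (Sato): Sato becomes $2,500.

Orozco: $100 · Petrov: $1,300 · Andrade: $500 · Marchetti: $1,650 · Ferraro: $650 · Sato: $2,500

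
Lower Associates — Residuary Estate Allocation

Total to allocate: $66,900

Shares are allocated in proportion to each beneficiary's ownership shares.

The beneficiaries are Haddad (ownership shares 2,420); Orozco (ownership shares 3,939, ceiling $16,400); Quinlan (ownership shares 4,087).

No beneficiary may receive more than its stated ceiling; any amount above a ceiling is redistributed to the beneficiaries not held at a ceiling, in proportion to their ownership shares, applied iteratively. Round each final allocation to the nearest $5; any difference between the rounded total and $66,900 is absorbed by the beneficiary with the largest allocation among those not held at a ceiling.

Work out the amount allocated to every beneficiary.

Combined ownership shares = 10,446.
Unconstrained shares: Haddad 15,498.56; Orozco 25,226.79; Quinlan 26,174.64.
Capped: Orozco ($16,400); residual $50,500 reallocated over remaining ownership shares 6,507.
Redistributed shares: Haddad 18,781.31 → $18,780; Quinlan 31,718.69 → $31,720.

Haddad: $18,780; Orozco: $16,400; Quinlan: $31,720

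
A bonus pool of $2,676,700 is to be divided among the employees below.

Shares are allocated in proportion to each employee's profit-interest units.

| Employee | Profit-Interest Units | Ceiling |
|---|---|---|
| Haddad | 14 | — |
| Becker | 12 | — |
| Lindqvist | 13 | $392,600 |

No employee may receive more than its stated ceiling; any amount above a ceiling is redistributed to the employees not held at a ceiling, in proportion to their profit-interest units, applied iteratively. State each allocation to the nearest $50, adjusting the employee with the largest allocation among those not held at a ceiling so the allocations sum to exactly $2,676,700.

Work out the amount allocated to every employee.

Haddad: $1,229,900; Becker: $1,054,200; Lindqvist: $392,600

Sum of profit-interest units: 39.
Unconstrained shares: Haddad 960,866.67; Becker 823,600.00; Lindqvist 892,233.33.
Capped: Lindqvist ($392,600); residual $2,284,100 reallocated over remaining profit-interest units 26.
Remaining shares: Haddad 1,229,900.00 → $1,229,900; Becker 1,054,200.00 → $1,054,200.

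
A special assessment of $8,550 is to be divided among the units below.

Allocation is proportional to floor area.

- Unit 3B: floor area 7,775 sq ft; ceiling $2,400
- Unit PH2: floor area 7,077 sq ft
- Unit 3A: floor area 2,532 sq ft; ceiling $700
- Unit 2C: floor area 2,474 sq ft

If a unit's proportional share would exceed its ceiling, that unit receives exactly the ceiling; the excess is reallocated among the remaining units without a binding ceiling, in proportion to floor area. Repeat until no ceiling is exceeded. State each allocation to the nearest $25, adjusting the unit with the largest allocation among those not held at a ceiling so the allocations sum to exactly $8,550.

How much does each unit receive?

Unit 3B: $2,400 · Unit PH2: $4,050 · Unit 3A: $700 · Unit 2C: $1,400

Total floor area = 19,858.
Pro-rata shares before constraints: Unit 3B 3,347.58; Unit PH2 3,047.05; Unit 3A 1,090.17; Unit 2C 1,065.20.
Capped: Unit 3B ($2,400), Unit 3A ($700); balance $5,450 reallocated over remaining floor area 9,551.
Redistributed shares: Unit PH2 4,038.28 → $4,050; Unit 2C 1,411.72 → $1,400.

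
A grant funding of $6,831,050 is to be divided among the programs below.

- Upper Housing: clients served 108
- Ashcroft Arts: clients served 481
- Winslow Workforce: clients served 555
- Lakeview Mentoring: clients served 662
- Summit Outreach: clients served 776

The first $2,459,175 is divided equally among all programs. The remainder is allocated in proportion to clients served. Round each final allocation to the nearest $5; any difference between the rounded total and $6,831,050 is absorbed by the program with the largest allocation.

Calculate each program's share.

First tranche $2,459,175 split equally: $491,835 each.
Remainder $4,371,875 by clients served (total 2,582): Upper Housing 182,866.96 → $182,865; Ashcroft Arts 814,435.27 → $814,435; Winslow Workforce 939,733.01 → $939,735; Lakeview Mentoring 1,120,906.76 → $1,120,905; Summit Outreach 1,313,933.00 → $1,313,935.
Totals: Upper Housing $491,835 + $182,865 = $674,700; Ashcroft Arts $491,835 + $814,435 = $1,306,270; Winslow Workforce $491,835 + $939,735 = $1,431,570; Lakeview Mentoring $491,835 + $1,120,905 = $1,612,740; Summit Outreach $491,835 + $1,313,935 = $1,805,770.

Upper Housing: $674,700 | Ashcroft Arts: $1,306,270 | Winslow Workforce: $1,431,570 | Lakeview Mentoring: $1,612,740 | Summit Outreach: $1,805,770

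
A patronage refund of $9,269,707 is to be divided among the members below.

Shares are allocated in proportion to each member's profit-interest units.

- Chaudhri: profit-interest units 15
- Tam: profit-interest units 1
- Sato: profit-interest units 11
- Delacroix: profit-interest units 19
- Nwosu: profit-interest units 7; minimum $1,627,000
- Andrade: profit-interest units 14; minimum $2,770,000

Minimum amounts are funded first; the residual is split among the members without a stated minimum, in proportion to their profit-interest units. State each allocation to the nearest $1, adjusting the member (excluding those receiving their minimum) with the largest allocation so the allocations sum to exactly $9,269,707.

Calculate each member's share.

Minimums first: Nwosu $1,627,000; Andrade $2,770,000. Remaining pool $4,872,707.
Remaining pool split over remaining profit-interest units 46: Chaudhri 1,588,926.20 → $1,588,926; Tam 105,928.41 → $105,928; Sato 1,165,212.54 → $1,165,213; Delacroix 2,012,639.85 → $2,012,640.

Chaudhri: $1,588,926 · Tam: $105,928 · Sato: $1,165,213 · Delacroix: $2,012,640 · Nwosu: $1,627,000 · Andrade: $2,770,000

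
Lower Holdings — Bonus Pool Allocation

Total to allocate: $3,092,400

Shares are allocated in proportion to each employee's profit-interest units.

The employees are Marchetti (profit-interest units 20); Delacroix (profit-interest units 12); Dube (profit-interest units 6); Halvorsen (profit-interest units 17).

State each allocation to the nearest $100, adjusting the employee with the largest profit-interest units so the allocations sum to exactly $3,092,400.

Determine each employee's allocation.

Sum of profit-interest units: 20 + 12 + 6 + 17 = 55.
Unrounded shares: Marchetti 1,124,509.09; Delacroix 674,705.45; Dube 337,352.73; Halvorsen 955,832.73.
Rounded to nearest $100: Marchetti $1,124,500; Delacroix $674,700; Dube $337,400; Halvorsen $955,800. Sum = $3,092,400.
No rounding difference to absorb.

Marchetti: $1,124,500 · Delacroix: $674,700 · Dube: $337,400 · Halvorsen: $955,800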